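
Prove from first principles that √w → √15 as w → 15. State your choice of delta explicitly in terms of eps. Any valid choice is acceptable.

Let eps > 0 be given. We want delta > 0 such that 0 < |w − 15| < delta implies |√w − √15| < eps.
Multiplying by the conjugate, |√w − √15| = |w − 15|/(√w + √15).
Restrict delta ≤ 15 so that |w − 15| < 15 forces w > 0, and then √w + √15 > √15.
Hence |√w − √15| < |w − 15|/√15, which is < eps once |w − 15| < √15·eps.
Take delta = min(15, √15·eps). If 0 < |w − 15| < delta then w > 0 and |√w − √15| < |w − 15|/√15 < eps.

delta = min(15, √15·eps)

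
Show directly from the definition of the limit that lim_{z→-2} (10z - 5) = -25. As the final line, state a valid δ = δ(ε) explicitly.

δ = ε/10

Let ε > 0. We need δ > 0 so that 0 < |z + 2| < δ implies |(10z - 5) + 25| < ε.
Since (10z - 5) + 25 = 10(z + 2), we have |(10z - 5) + 25| = 10|z + 2|.
Thus it suffices that |z + 2| < ε/10.
Take δ = ε/10. If 0 < |z + 2| < δ then |(10z - 5) + 25| = 10|z + 2| < 10·(ε/10) = ε.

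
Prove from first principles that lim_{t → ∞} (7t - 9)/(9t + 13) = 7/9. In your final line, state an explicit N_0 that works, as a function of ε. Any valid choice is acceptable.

Suppose ε > 0. We seek N_0 > 0 such that t > N_0 implies |(7t - 9)/(9t + 13) − (7/9)| < ε.
(7t - 9)/(9t + 13) − (7/9) = (9(7t - 9) − 7(9t + 13)) / (9(9t + 13)) = -172/(9(9t + 13)).
For t > 0 we have 9t + 13 > 9t, so |(7t - 9)/(9t + 13) − (7/9)| = 172/(9(9t + 13)) < 172/(9·9t) = (172/81)/t.
Thus |(7t - 9)/(9t + 13) − (7/9)| < ε whenever t > (172/81)/ε.
Take N_0 = (172/81)/ε. If t > N_0 then |(7t - 9)/(9t + 13) − (7/9)| < (172/81)/t < ε.

N_0 = (172/81)/ε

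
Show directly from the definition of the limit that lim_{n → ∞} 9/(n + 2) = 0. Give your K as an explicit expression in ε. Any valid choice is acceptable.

K = 9/ε

Suppose ε > 0. For n ≥ 1, |9/(n + 2) − 0| = 9/(n + 2) ≤ 9/n.
We need 9/n < ε, i.e. n > 9/ε.
Take K = 9/ε. If n > K then |9/(n + 2)| ≤ 9/n < ε.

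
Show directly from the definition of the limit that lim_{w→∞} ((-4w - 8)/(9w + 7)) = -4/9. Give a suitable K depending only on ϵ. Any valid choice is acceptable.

K = (44/81)/ϵ

Let ϵ > 0 be given. We seek K > 0 such that w > K implies |(-4w - 8)/(9w + 7) + 4/9| < ϵ.
(-4w - 8)/(9w + 7) + 4/9 = (9(-4w - 8) − (-4)(9w + 7)) / (9(9w + 7)) = -44/(9(9w + 7)).
For w > 0 we have 9w + 7 > 9w, so |(-4w - 8)/(9w + 7) + 4/9| = 44/(9(9w + 7)) < 44/(9·9w) = (44/81)/w.
Thus |(-4w - 8)/(9w + 7) + 4/9| < ϵ whenever w > (44/81)/ϵ.
Take K = (44/81)/ϵ. If w > K then |(-4w - 8)/(9w + 7) + 4/9| < (44/81)/w < ϵ.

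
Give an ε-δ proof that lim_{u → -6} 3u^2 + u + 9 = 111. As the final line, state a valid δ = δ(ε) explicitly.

δ = min(2, ε/41)

Fix ε > 0. We want δ > 0 such that 0 < |u + 6| < δ implies |(3u^2 + u + 9) − 111| < ε.
(3u^2 + u + 9) − 111 = 3u^2 + u - 102 = (u + 6)(3u - 17).
So |(3u^2 + u + 9) − 111| = |u + 6|·|3u - 17|.
Assume first that |u + 6| < 2, so |u| < 8. Then |3u - 17| ≤ 3·8 + 17 = 41.
Hence |(3u^2 + u + 9) − 111| ≤ 41|u + 6| < ε provided |u + 6| < ε/41.
Choosing δ = min(2, ε/41) ensures both conditions, hence |(3u^2 + u + 9) − 111| < ε.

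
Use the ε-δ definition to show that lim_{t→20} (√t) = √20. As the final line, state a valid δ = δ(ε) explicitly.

Fix ε > 0. We want δ > 0 such that 0 < |t − 20| < δ implies |√t − √20| < ε.
Multiplying by the conjugate, |√t − √20| = |t − 20|/(√t + √20).
Restrict δ ≤ 20 so that |t − 20| < 20 forces t > 0, and then √t + √20 > √20.
Hence |√t − √20| < |t − 20|/√20, which is < ε once |t − 20| < √20·ε.
Take δ = min(20, √20·ε). If 0 < |t − 20| < δ then t > 0 and |√t − √20| < |t − 20|/√20 < ε.

δ = min(20, √20·ε)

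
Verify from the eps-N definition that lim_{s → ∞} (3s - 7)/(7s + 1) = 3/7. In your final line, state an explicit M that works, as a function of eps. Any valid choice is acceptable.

Fix eps > 0. We seek M > 0 such that s > M implies |(3s - 7)/(7s + 1) − (3/7)| < eps.
(3s - 7)/(7s + 1) − (3/7) = (7(3s - 7) − 3(7s + 1)) / (7(7s + 1)) = -52/(7(7s + 1)).
For s > 0 we have 7s + 1 > 7s, so |(3s - 7)/(7s + 1) − (3/7)| = 52/(7(7s + 1)) < 52/(7·7s) = (52/49)/s.
Thus |(3s - 7)/(7s + 1) − (3/7)| < eps whenever s > (52/49)/eps.
Take M = (52/49)/eps. If s > M then |(3s - 7)/(7s + 1) − (3/7)| < (52/49)/s < eps.

M = (52/49)/eps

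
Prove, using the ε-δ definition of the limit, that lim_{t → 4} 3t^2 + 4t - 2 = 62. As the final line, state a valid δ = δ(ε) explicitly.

δ = min(1, ε/31)

Let ε > 0. We want δ > 0 such that 0 < |t − 4| < δ implies |(3t^2 + 4t - 2) − 62| < ε.
(3t^2 + 4t - 2) − 62 = 3t^2 + 4t - 64 = (t − 4)(3t + 16).
So |(3t^2 + 4t - 2) − 62| = |t − 4|·|3t + 16|.
Assume first that |t − 4| < 1, so |t| < 5. Then |3t + 16| ≤ 3·5 + 16 = 31.
Hence |(3t^2 + 4t - 2) − 62| ≤ 31|t − 4| < ε provided |t − 4| < ε/31.
Take δ = min(1, ε/31). Then 0 < |t − 4| < δ gives both |t − 4| < 1 and |t − 4| < ε/31, so |(3t^2 + 4t - 2) − 62| < ε.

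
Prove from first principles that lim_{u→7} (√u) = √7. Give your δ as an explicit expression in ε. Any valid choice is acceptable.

Let ε > 0. We want δ > 0 such that 0 < |u − 7| < δ implies |√u − √7| < ε.
Multiplying by the conjugate, |√u − √7| = |u − 7|/(√u + √7).
Restrict δ ≤ 7 so that |u − 7| < 7 forces u > 0, and then √u + √7 > √7.
Hence |√u − √7| < |u − 7|/√7, which is < ε once |u − 7| < √7·ε.
Take δ = min(7, √7·ε). If 0 < |u − 7| < δ then u > 0 and |√u − √7| < |u − 7|/√7 < ε.

δ = min(7, √7·ε)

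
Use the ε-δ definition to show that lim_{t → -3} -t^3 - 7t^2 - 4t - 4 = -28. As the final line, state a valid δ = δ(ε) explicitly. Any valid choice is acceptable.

Let ε > 0 be given. We want δ > 0 such that 0 < |t + 3| < δ implies |(-t^3 - 7t^2 - 4t - 4) + 28| < ε.
(-t^3 - 7t^2 - 4t - 4) + 28 = -t^3 - 7t^2 - 4t + 24 = (t + 3)(-t^2 - 4t + 8).
So |(-t^3 - 7t^2 - 4t - 4) + 28| = |t + 3|·|-t^2 - 4t + 8|.
Require δ ≤ 1. Then |t + 3| < 1 gives |t| < 4, and by the triangle inequality |-t^2 - 4t + 8| ≤ 4^2 + 4·4 + 8 = 40.
Hence |(-t^3 - 7t^2 - 4t - 4) + 28| ≤ 40|t + 3| < ε provided |t + 3| < ε/40.
Choosing δ = min(1, ε/40) ensures both conditions, hence |(-t^3 - 7t^2 - 4t - 4) + 28| < ε.

δ = min(1, ε/40)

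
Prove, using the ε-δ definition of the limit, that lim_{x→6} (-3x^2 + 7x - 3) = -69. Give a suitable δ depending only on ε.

δ = min(2, ε/35)

Let ε > 0 be given. We want δ > 0 such that 0 < |x − 6| < δ implies |(-3x^2 + 7x - 3) + 69| < ε.
(-3x^2 + 7x - 3) + 69 = -3x^2 + 7x + 66 = (x − 6)(-3x - 11).
So |(-3x^2 + 7x - 3) + 69| = |x − 6|·|-3x - 11|.
Assume first that |x − 6| < 2, so |x| < 8. Then |-3x - 11| ≤ 3·8 + 11 = 35.
Hence |(-3x^2 + 7x - 3) + 69| ≤ 35|x − 6| < ε provided |x − 6| < ε/35.
Choosing δ = min(2, ε/35) ensures both conditions, hence |(-3x^2 + 7x - 3) + 69| < ε.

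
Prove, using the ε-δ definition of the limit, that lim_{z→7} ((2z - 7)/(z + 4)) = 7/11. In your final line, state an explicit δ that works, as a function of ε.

Let ε > 0. We want δ > 0 with 0 < |z − 7| < δ ⇒ |(2z - 7)/(z + 4) − (7/11)| < ε.
Combining over a common denominator, (2z - 7)/(z + 4) − (7/11) = [(2z - 7)·11 − 7·(z + 4)] / [11·(z + 4)] = 15(z − 7) / (11(z + 4)).
So |(2z - 7)/(z + 4) − (7/11)| = 15|z − 7| / (11·|z + 4|).
Require δ ≤ 11/2, so |z + 4| ≥ |11| − |z − 7| > 11 − 11/2 = 11/2.
Hence |(2z - 7)/(z + 4) − (7/11)| < 15|z − 7|/(11·(11/2)) = (30/121)|z − 7|, which is < ε once |z − 7| < (121/30)ε.
Take δ = min(11/2, (121/30)ε). Then 0 < |z − 7| < δ forces both bounds, so |(2z - 7)/(z + 4) − (7/11)| < ε.

δ = min(11/2, (121/30)ε)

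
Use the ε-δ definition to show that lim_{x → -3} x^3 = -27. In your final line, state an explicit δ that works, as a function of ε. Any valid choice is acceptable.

δ = min(2, ε/49)

Fix ε > 0. We seek δ > 0 with 0 < |x + 3| < δ ⇒ |x^3 + 27| < ε.
Factor: x^3 + 27 = (x + 3)(x^2 - 3x + 9), so |x^3 + 27| = |x + 3|·|x^2 - 3x + 9|.
Impose δ ≤ 2 so that |x| < 5; then |x^2 - 3x + 9| ≤ 49.
Hence |x^3 + 27| ≤ 49|x + 3|, which is < ε once |x + 3| < ε/49.
Take δ = min(2, ε/49). If 0 < |x + 3| < δ then both bounds hold and |x^3 + 27| ≤ 49|x + 3| < 49·(ε/49) = ε.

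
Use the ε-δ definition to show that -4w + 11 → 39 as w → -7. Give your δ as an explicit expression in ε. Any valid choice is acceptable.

Let ε > 0. We need δ > 0 so that 0 < |w + 7| < δ implies |(-4w + 11) − 39| < ε.
|(-4w + 11) − 39| = |-4w - 28| = 4|w + 7|.
Thus it suffices that |w + 7| < ε/4.
Choosing δ = ε/4 gives |(-4w + 11) − 39| = 4|w + 7| < ε whenever |w + 7| < δ.

δ = ε/4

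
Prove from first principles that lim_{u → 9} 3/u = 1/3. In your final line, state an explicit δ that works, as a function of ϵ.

Fix ϵ > 0. We seek δ > 0 such that 0 < |u − 9| < δ implies |3/u − (1/3)| < ϵ.
|3/u − (1/3)| = 3·|9 − u|/(9·|u|) = 3|u − 9|/(9|u|).
Restrict δ ≤ 9/2. Then |u − 9| < 9/2 gives |u| > 9/2, so 9|u| > 81/2.
Then |3/u − (1/3)| < 3|u − 9|/(81/2), which is < ϵ when |u − 9| < (27/2)ϵ.
Take δ = min(9/2, (27/2)ϵ). Then 0 < |u − 9| < δ gives both |u − 9| < 9/2 and |u − 9| < (27/2)ϵ, so |3/u − (1/3)| < ϵ.

δ = min(9/2, (27/2)ϵ)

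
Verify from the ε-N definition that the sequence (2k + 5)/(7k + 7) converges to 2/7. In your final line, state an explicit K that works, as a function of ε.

K = (3/7)/ε

Let ε > 0 be given. For k ≥ 1, |(2k + 5)/(7k + 7) − (2/7)| = |21|/(7(7k + 7)) = 21/(7(7k + 7)).
Since 7k + 7 ≥ 7k for k ≥ 1, this is ≤ 21/(7·7k) = (3/7)/k.
So |(2k + 5)/(7k + 7) − (2/7)| < ε whenever k > (3/7)/ε.
Take K = (3/7)/ε. If k > K then |(2k + 5)/(7k + 7) − (2/7)| ≤ (3/7)/k < ε.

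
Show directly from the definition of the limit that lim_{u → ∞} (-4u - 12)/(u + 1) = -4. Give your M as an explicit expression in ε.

M = 8/ε

Fix ε > 0. We seek M > 0 such that u > M implies |(-4u - 12)/(u + 1) + 4| < ε.
(-4u - 12)/(u + 1) + 4 = ((-4u - 12) − (-4)(u + 1)) / ((u + 1)) = -8/((u + 1)).
For u > 0 we have u + 1 > u, so |(-4u - 12)/(u + 1) + 4| = 8/((u + 1)) < 8/(u) = 8/u.
Thus |(-4u - 12)/(u + 1) + 4| < ε whenever u > 8/ε.
Take M = 8/ε. If u > M then |(-4u - 12)/(u + 1) + 4| < 8/u < ε.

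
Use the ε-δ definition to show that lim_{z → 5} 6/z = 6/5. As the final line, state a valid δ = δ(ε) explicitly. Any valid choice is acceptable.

δ = min(5/2, (25/12)ε)

Fix ε > 0. We seek δ > 0 such that 0 < |z − 5| < δ implies |6/z − (6/5)| < ε.
|6/z − (6/5)| = 6·|5 − z|/(5·|z|) = 6|z − 5|/(5|z|).
Restrict δ ≤ 5/2. Then |z − 5| < 5/2 gives |z| > 5/2, so 5|z| > 25/2.
Then |6/z − (6/5)| < 6|z − 5|/(25/2), which is < ε when |z − 5| < (25/12)ε.
Take δ = min(5/2, (25/12)ε). Then 0 < |z − 5| < δ gives both |z − 5| < 5/2 and |z − 5| < (25/12)ε, so |6/z − (6/5)| < ε.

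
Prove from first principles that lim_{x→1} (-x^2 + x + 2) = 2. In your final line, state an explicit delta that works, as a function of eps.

delta = min(1, eps/2)

Fix eps > 0. We want delta > 0 such that 0 < |x − 1| < delta implies |(-x^2 + x + 2) − 2| < eps.
(-x^2 + x + 2) − 2 = -x^2 + x = (x − 1)(-x).
So |(-x^2 + x + 2) − 2| = |x − 1|·|-x|.
Assume first that |x − 1| < 1, so |x| < 2. Then |-x| ≤ 2 = 2.
Hence |(-x^2 + x + 2) − 2| ≤ 2|x − 1| < eps provided |x − 1| < eps/2.
Take delta = min(1, eps/2). Then 0 < |x − 1| < delta gives both |x − 1| < 1 and |x − 1| < eps/2, so |(-x^2 + x + 2) − 2| < eps.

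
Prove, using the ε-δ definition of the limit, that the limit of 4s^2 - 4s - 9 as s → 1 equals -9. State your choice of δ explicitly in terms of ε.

δ = min(1, ε/8)

Suppose ε > 0. We want δ > 0 such that 0 < |s − 1| < δ implies |(4s^2 - 4s - 9) + 9| < ε.
(4s^2 - 4s - 9) + 9 = 4s^2 - 4s = (s − 1)(4s).
So |(4s^2 - 4s - 9) + 9| = |s − 1|·|4s|.
Assume first that |s − 1| < 1, so |s| < 2. Then |4s| ≤ 4·2 = 8.
Hence |(4s^2 - 4s - 9) + 9| ≤ 8|s − 1| < ε provided |s − 1| < ε/8.
Take δ = min(1, ε/8). Then 0 < |s − 1| < δ gives both |s − 1| < 1 and |s − 1| < ε/8, so |(4s^2 - 4s - 9) + 9| < ε.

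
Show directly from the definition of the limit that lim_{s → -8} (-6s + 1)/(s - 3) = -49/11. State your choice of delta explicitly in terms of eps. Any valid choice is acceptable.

Suppose eps > 0. We want delta > 0 with 0 < |s + 8| < delta ⇒ |(-6s + 1)/(s - 3) + 49/11| < eps.
Combining over a common denominator, (-6s + 1)/(s - 3) + 49/11 = [(-6s + 1)·(-11) − 49·(s - 3)] / [(-11)·(s - 3)] = 17(s + 8) / ((-11)(s - 3)).
So |(-6s + 1)/(s - 3) + 49/11| = 17|s + 8| / (11·|s − 3|).
Restrict delta ≤ 11/2. Then |s + 8| < 11/2 gives |s − 3| = |(s + 8) + (-11)| ≥ 11 − 11/2 = 11/2.
Hence |(-6s + 1)/(s - 3) + 49/11| < 17|s + 8|/(11·(11/2)) = (34/121)|s + 8|, which is < eps once |s + 8| < (121/34)eps.
Take delta = min(11/2, (121/34)eps). Then 0 < |s + 8| < delta forces both bounds, so |(-6s + 1)/(s - 3) + 49/11| < eps.

delta = min(11/2, (121/34)eps)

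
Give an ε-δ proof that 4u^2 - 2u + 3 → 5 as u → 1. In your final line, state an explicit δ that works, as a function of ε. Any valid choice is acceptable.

Let ε > 0 be given. We want δ > 0 such that 0 < |u − 1| < δ implies |(4u^2 - 2u + 3) − 5| < ε.
(4u^2 - 2u + 3) − 5 = 4u^2 - 2u - 2 = (u − 1)(4u + 2).
So |(4u^2 - 2u + 3) − 5| = |u − 1|·|4u + 2|.
Require δ ≤ 2. Then |u − 1| < 2 gives |u| < 3, and by the triangle inequality |4u + 2| ≤ 4·3 + 2 = 14.
Hence |(4u^2 - 2u + 3) − 5| ≤ 14|u − 1| < ε provided |u − 1| < ε/14.
Take δ = min(2, ε/14). Then 0 < |u − 1| < δ gives both |u − 1| < 2 and |u − 1| < ε/14, so |(4u^2 - 2u + 3) − 5| < ε.

δ = min(2, ε/14)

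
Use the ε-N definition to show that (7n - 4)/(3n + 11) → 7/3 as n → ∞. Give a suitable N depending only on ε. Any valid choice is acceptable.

Suppose ε > 0. For n ≥ 1, |(7n - 4)/(3n + 11) − (7/3)| = |-89|/(3(3n + 11)) = 89/(3(3n + 11)).
Since 3n + 11 ≥ 3n for n ≥ 1, this is ≤ 89/(3·3n) = (89/9)/n.
So |(7n - 4)/(3n + 11) − (7/3)| < ε whenever n > (89/9)/ε.
Take N = (89/9)/ε. If n > N then |(7n - 4)/(3n + 11) − (7/3)| ≤ (89/9)/n < ε.

N = (89/9)/ε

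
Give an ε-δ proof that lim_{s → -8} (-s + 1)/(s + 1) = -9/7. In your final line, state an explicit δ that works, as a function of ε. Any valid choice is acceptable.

δ = min(7/2, (49/4)ε)

Let ε > 0. We want δ > 0 with 0 < |s + 8| < δ ⇒ |(-s + 1)/(s + 1) + 9/7| < ε.
Combining over a common denominator, (-s + 1)/(s + 1) + 9/7 = [(-s + 1)·(-7) − 9·(s + 1)] / [(-7)·(s + 1)] = -2(s + 8) / ((-7)(s + 1)).
So |(-s + 1)/(s + 1) + 9/7| = 2|s + 8| / (7·|s + 1|).
Restrict δ ≤ 7/2. Then |s + 8| < 7/2 gives |s + 1| = |(s + 8) + (-7)| ≥ 7 − 7/2 = 7/2.
Hence |(-s + 1)/(s + 1) + 9/7| < 2|s + 8|/(7·(7/2)) = (4/49)|s + 8|, which is < ε once |s + 8| < (49/4)ε.
Take δ = min(7/2, (49/4)ε). Then 0 < |s + 8| < δ forces both bounds, so |(-s + 1)/(s + 1) + 9/7| < ε.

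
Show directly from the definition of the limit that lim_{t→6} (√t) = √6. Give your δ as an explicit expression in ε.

Suppose ε > 0. We want δ > 0 such that 0 < |t − 6| < δ implies |√t − √6| < ε.
Rationalise: √t − √6 = (t − 6)/(√t + √6), so |√t − √6| = |t − 6|/(√t + √6).
Restrict δ ≤ 6 so that |t − 6| < 6 forces t > 0, and then √t + √6 > √6.
Hence |√t − √6| < |t − 6|/√6, which is < ε once |t − 6| < √6·ε.
Take δ = min(6, √6·ε). If 0 < |t − 6| < δ then t > 0 and |√t − √6| < |t − 6|/√6 < ε.

δ = min(6, √6·ε)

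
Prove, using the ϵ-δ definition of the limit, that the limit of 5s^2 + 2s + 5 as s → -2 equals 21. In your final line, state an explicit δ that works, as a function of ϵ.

Suppose ϵ > 0. We want δ > 0 such that 0 < |s + 2| < δ implies |(5s^2 + 2s + 5) − 21| < ϵ.
(5s^2 + 2s + 5) − 21 = 5s^2 + 2s - 16 = (s + 2)(5s - 8).
So |(5s^2 + 2s + 5) − 21| = |s + 2|·|5s - 8|.
Assume first that |s + 2| < 1, so |s| < 3. Then |5s - 8| ≤ 5·3 + 8 = 23.
Hence |(5s^2 + 2s + 5) − 21| ≤ 23|s + 2| < ϵ provided |s + 2| < ϵ/23.
Choosing δ = min(1, ϵ/23) ensures both conditions, hence |(5s^2 + 2s + 5) − 21| < ϵ.

δ = min(1, ϵ/23)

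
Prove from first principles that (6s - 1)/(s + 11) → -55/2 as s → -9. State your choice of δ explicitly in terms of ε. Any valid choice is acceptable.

Suppose ε > 0. We want δ > 0 with 0 < |s + 9| < δ ⇒ |(6s - 1)/(s + 11) + 55/2| < ε.
Combining over a common denominator, (6s - 1)/(s + 11) + 55/2 = [(6s - 1)·2 − (-55)·(s + 11)] / [2·(s + 11)] = 67(s + 9) / (2(s + 11)).
So |(6s - 1)/(s + 11) + 55/2| = 67|s + 9| / (2·|s + 11|).
Require δ ≤ 1, so |s + 11| ≥ |2| − |s + 9| > 2 − 1 = 1.
Hence |(6s - 1)/(s + 11) + 55/2| < 67|s + 9|/(2·1) = (67/2)|s + 9|, which is < ε once |s + 9| < (2/67)ε.
Take δ = min(1, (2/67)ε). Then 0 < |s + 9| < δ forces both bounds, so |(6s - 1)/(s + 11) + 55/2| < ε.

δ = min(1, (2/67)ε)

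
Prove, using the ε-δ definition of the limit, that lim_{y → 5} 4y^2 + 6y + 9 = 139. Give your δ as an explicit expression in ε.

δ = min(2, ε/54)

Let ε > 0 be given. We want δ > 0 such that 0 < |y − 5| < δ implies |(4y^2 + 6y + 9) − 139| < ε.
(4y^2 + 6y + 9) − 139 = 4y^2 + 6y - 130 = (y − 5)(4y + 26).
So |(4y^2 + 6y + 9) − 139| = |y − 5|·|4y + 26|.
Require δ ≤ 2. Then |y − 5| < 2 gives |y| < 7, and by the triangle inequality |4y + 26| ≤ 4·7 + 26 = 54.
Hence |(4y^2 + 6y + 9) − 139| ≤ 54|y − 5| < ε provided |y − 5| < ε/54.
Take δ = min(2, ε/54). Then 0 < |y − 5| < δ gives both |y − 5| < 2 and |y − 5| < ε/54, so |(4y^2 + 6y + 9) − 139| < ε.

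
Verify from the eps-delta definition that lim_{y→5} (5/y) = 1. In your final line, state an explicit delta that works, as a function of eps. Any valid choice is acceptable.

Let eps > 0 be given. We seek delta > 0 such that 0 < |y − 5| < delta implies |5/y − 1| < eps.
|5/y − 1| = 5·|5 − y|/(5·|y|) = 5|y − 5|/(5|y|).
Require delta ≤ 5/2 so that |y| > 5 − 5/2 = 5/2, hence 5|y| > 25/2.
Then |5/y − 1| < 5|y − 5|/(25/2), which is < eps when |y − 5| < (5/2)eps.
Take delta = min(5/2, (5/2)eps). Then 0 < |y − 5| < delta gives both |y − 5| < 5/2 and |y − 5| < (5/2)eps, so |5/y − 1| < eps.

delta = min(5/2, (5/2)eps)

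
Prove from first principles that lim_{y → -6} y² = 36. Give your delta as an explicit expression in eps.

Suppose eps > 0. We seek delta > 0 with 0 < |y + 6| < delta ⇒ |y² − 36| < eps.
Factor: y² − 36 = (y + 6)(y - 6), so |y² − 36| = |y + 6|·|y - 6|.
Impose delta ≤ 1 so that |y| < 7; then |y - 6| ≤ 13.
Hence |y² − 36| ≤ 13|y + 6|, which is < eps once |y + 6| < eps/13.
Take delta = min(1, eps/13). If 0 < |y + 6| < delta then both bounds hold and |y² − 36| ≤ 13|y + 6| < 13·(eps/13) = eps.

delta = min(1, eps/13)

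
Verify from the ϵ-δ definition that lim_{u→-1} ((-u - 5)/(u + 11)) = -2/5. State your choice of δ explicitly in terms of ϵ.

Suppose ϵ > 0. We want δ > 0 with 0 < |u + 1| < δ ⇒ |(-u - 5)/(u + 11) + 2/5| < ϵ.
Combining over a common denominator, (-u - 5)/(u + 11) + 2/5 = [(-u - 5)·10 − (-4)·(u + 11)] / [10·(u + 11)] = -6(u + 1) / (10(u + 11)).
So |(-u - 5)/(u + 11) + 2/5| = 6|u + 1| / (10·|u + 11|).
Require δ ≤ 5, so |u + 11| ≥ |10| − |u + 1| > 10 − 5 = 5.
Hence |(-u - 5)/(u + 11) + 2/5| < 6|u + 1|/(10·5) = (3/25)|u + 1|, which is < ϵ once |u + 1| < (25/3)ϵ.
Take δ = min(5, (25/3)ϵ). Then 0 < |u + 1| < δ forces both bounds, so |(-u - 5)/(u + 11) + 2/5| < ϵ.

δ = min(5, (25/3)ϵ)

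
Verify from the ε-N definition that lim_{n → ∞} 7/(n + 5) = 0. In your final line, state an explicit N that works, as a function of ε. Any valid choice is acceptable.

N = 7/ε

Let ε > 0. For n ≥ 1, |7/(n + 5) − 0| = 7/(n + 5) ≤ 7/n.
We need 7/n < ε, i.e. n > 7/ε.
Take N = 7/ε. If n > N then |7/(n + 5)| ≤ 7/n < ε.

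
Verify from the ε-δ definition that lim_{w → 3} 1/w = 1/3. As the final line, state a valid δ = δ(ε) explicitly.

Let ε > 0. We seek δ > 0 such that 0 < |w − 3| < δ implies |1/w − (1/3)| < ε.
|1/w − (1/3)| = |3 − w|/(3·|w|) = |w − 3|/(3|w|).
Require δ ≤ 3/2 so that |w| > 3 − 3/2 = 3/2, hence 3|w| > 9/2.
Then |1/w − (1/3)| < |w − 3|/(9/2), which is < ε when |w − 3| < (9/2)ε.
Take δ = min(3/2, (9/2)ε). Then 0 < |w − 3| < δ gives both |w − 3| < 3/2 and |w − 3| < (9/2)ε, so |1/w − (1/3)| < ε.

δ = min(3/2, (9/2)ε)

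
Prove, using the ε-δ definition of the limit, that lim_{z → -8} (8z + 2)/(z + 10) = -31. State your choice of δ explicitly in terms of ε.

Let ε > 0 be given. We want δ > 0 with 0 < |z + 8| < δ ⇒ |(8z + 2)/(z + 10) + 31| < ε.
Combining over a common denominator, (8z + 2)/(z + 10) + 31 = [(8z + 2)·2 − (-62)·(z + 10)] / [2·(z + 10)] = 78(z + 8) / (2(z + 10)).
So |(8z + 2)/(z + 10) + 31| = 78|z + 8| / (2·|z + 10|).
Restrict δ ≤ 1. Then |z + 8| < 1 gives |z + 10| = |(z + 8) + 2| ≥ 2 − 1 = 1.
Hence |(8z + 2)/(z + 10) + 31| < 78|z + 8|/(2·1) = 39|z + 8|, which is < ε once |z + 8| < (1/39)ε.
Take δ = min(1, (1/39)ε). Then 0 < |z + 8| < δ forces both bounds, so |(8z + 2)/(z + 10) + 31| < ε.

δ = min(1, (1/39)ε)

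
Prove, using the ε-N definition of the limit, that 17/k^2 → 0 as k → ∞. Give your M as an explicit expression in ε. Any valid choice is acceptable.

Suppose ε > 0. For k ≥ 1, |17/k^2 − 0| = 17/k^2.
17/k^2 < ε ⇔ k^2 > 17/ε ⇔ k > (17/ε)^{1/2}.
Take M = (17/ε)^{1/2}. Then k > M implies 17/k^2 < ε.

M = (17/ε)^{1/2}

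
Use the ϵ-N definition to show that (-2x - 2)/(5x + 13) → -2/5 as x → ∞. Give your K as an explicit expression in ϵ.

Fix ϵ > 0. We seek K > 0 such that x > K implies |(-2x - 2)/(5x + 13) + 2/5| < ϵ.
(-2x - 2)/(5x + 13) + 2/5 = (5(-2x - 2) − (-2)(5x + 13)) / (5(5x + 13)) = 16/(5(5x + 13)).
For x > 0 we have 5x + 13 > 5x, so |(-2x - 2)/(5x + 13) + 2/5| = 16/(5(5x + 13)) < 16/(5·5x) = (16/25)/x.
Thus |(-2x - 2)/(5x + 13) + 2/5| < ϵ whenever x > (16/25)/ϵ.
Take K = (16/25)/ϵ. If x > K then |(-2x - 2)/(5x + 13) + 2/5| < (16/25)/x < ϵ.

K = (16/25)/ϵ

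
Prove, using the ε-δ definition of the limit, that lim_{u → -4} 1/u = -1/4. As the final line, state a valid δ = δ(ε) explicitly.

δ = min(2, 8ε)

Fix ε > 0. We seek δ > 0 such that 0 < |u + 4| < δ implies |1/u + 1/4| < ε.
|1/u + 1/4| = |-4 − u|/(4·|u|) = |u + 4|/(4|u|).
Restrict δ ≤ 2. Then |u + 4| < 2 gives |u| > 2, so 4|u| > 8.
Then |1/u + 1/4| < |u + 4|/8, which is < ε when |u + 4| < 8ε.
Take δ = min(2, 8ε). Then 0 < |u + 4| < δ gives both |u + 4| < 2 and |u + 4| < 8ε, so |1/u + 1/4| < ε.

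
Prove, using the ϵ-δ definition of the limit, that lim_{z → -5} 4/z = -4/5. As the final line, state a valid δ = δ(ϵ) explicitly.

Let ϵ > 0 be given. We seek δ > 0 such that 0 < |z + 5| < δ implies |4/z + 4/5| < ϵ.
|4/z + 4/5| = 4·|-5 − z|/(5·|z|) = 4|z + 5|/(5|z|).
Restrict δ ≤ 5/2. Then |z + 5| < 5/2 gives |z| > 5/2, so 5|z| > 25/2.
Then |4/z + 4/5| < 4|z + 5|/(25/2), which is < ϵ when |z + 5| < (25/8)ϵ.
Take δ = min(5/2, (25/8)ϵ). Then 0 < |z + 5| < δ gives both |z + 5| < 5/2 and |z + 5| < (25/8)ϵ, so |4/z + 4/5| < ϵ.

δ = min(5/2, (25/8)ϵ)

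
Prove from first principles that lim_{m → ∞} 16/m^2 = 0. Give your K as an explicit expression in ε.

K = (16/ε)^{1/2}

Suppose ε > 0. For m ≥ 1, |16/m^2 − 0| = 16/m^2.
16/m^2 < ε ⇔ m^2 > 16/ε ⇔ m > (16/ε)^{1/2}.
Take K = (16/ε)^{1/2}. Then m > K implies 16/m^2 < ε.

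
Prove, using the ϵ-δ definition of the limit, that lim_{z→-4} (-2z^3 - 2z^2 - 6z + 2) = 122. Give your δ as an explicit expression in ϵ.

δ = min(1, ϵ/110)

Fix ϵ > 0. We want δ > 0 such that 0 < |z + 4| < δ implies |(-2z^3 - 2z^2 - 6z + 2) − 122| < ϵ.
(-2z^3 - 2z^2 - 6z + 2) − 122 = -2z^3 - 2z^2 - 6z - 120 = (z + 4)(-2z^2 + 6z - 30).
So |(-2z^3 - 2z^2 - 6z + 2) − 122| = |z + 4|·|-2z^2 + 6z - 30|.
Require δ ≤ 1. Then |z + 4| < 1 gives |z| < 5, and by the triangle inequality |-2z^2 + 6z - 30| ≤ 2·5^2 + 6·5 + 30 = 110.
Hence |(-2z^3 - 2z^2 - 6z + 2) − 122| ≤ 110|z + 4| < ϵ provided |z + 4| < ϵ/110.
Take δ = min(1, ϵ/110). Then 0 < |z + 4| < δ gives both |z + 4| < 1 and |z + 4| < ϵ/110, so |(-2z^3 - 2z^2 - 6z + 2) − 122| < ϵ.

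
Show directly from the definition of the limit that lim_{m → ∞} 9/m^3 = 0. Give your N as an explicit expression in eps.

N = (9/eps)^{1/3}

Suppose eps > 0. For m ≥ 1, |9/m^3 − 0| = 9/m^3.
9/m^3 < eps ⇔ m^3 > 9/eps ⇔ m > (9/eps)^{1/3}.
Take N = (9/eps)^{1/3}. Then m > N implies 9/m^3 < eps.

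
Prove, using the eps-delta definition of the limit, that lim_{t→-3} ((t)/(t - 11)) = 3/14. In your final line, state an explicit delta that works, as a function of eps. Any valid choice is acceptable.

Suppose eps > 0. We want delta > 0 with 0 < |t + 3| < delta ⇒ |(t)/(t - 11) − (3/14)| < eps.
Combining over a common denominator, (t)/(t - 11) − (3/14) = [(t)·(-14) − (-3)·(t - 11)] / [(-14)·(t - 11)] = -11(t + 3) / ((-14)(t - 11)).
So |(t)/(t - 11) − (3/14)| = 11|t + 3| / (14·|t − 11|).
Restrict delta ≤ 7. Then |t + 3| < 7 gives |t − 11| = |(t + 3) + (-14)| ≥ 14 − 7 = 7.
Hence |(t)/(t - 11) − (3/14)| < 11|t + 3|/(14·7) = (11/98)|t + 3|, which is < eps once |t + 3| < (98/11)eps.
Take delta = min(7, (98/11)eps). Then 0 < |t + 3| < delta forces both bounds, so |(t)/(t - 11) − (3/14)| < eps.

delta = min(7, (98/11)eps)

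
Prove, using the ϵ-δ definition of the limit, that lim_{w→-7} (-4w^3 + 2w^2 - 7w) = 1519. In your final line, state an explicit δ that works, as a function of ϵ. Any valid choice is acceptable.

Suppose ϵ > 0. We want δ > 0 such that 0 < |w + 7| < δ implies |(-4w^3 + 2w^2 - 7w) − 1519| < ϵ.
(-4w^3 + 2w^2 - 7w) − 1519 = -4w^3 + 2w^2 - 7w - 1519 = (w + 7)(-4w^2 + 30w - 217).
So |(-4w^3 + 2w^2 - 7w) − 1519| = |w + 7|·|-4w^2 + 30w - 217|.
Require δ ≤ 1. Then |w + 7| < 1 gives |w| < 8, and by the triangle inequality |-4w^2 + 30w - 217| ≤ 4·8^2 + 30·8 + 217 = 713.
Hence |(-4w^3 + 2w^2 - 7w) − 1519| ≤ 713|w + 7| < ϵ provided |w + 7| < ϵ/713.
Choosing δ = min(1, ϵ/713) ensures both conditions, hence |(-4w^3 + 2w^2 - 7w) − 1519| < ϵ.

δ = min(1, ϵ/713)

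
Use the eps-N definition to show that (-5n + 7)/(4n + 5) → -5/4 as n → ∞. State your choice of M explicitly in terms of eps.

Let eps > 0 be given. For n ≥ 1, |(-5n + 7)/(4n + 5) + 5/4| = |53|/(4(4n + 5)) = 53/(4(4n + 5)).
Since 4n + 5 ≥ 4n for n ≥ 1, this is ≤ 53/(4·4n) = (53/16)/n.
So |(-5n + 7)/(4n + 5) + 5/4| < eps whenever n > (53/16)/eps.
Take M = (53/16)/eps. If n > M then |(-5n + 7)/(4n + 5) + 5/4| ≤ (53/16)/n < eps.

M = (53/16)/eps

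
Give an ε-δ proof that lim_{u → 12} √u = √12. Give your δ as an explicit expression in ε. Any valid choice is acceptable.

δ = min(12, √12·ε)

Let ε > 0 be given. We want δ > 0 such that 0 < |u − 12| < δ implies |√u − √12| < ε.
Multiplying by the conjugate, |√u − √12| = |u − 12|/(√u + √12).
Restrict δ ≤ 12 so that |u − 12| < 12 forces u > 0, and then √u + √12 > √12.
Hence |√u − √12| < |u − 12|/√12, which is < ε once |u − 12| < √12·ε.
Take δ = min(12, √12·ε). If 0 < |u − 12| < δ then u > 0 and |√u − √12| < |u − 12|/√12 < ε.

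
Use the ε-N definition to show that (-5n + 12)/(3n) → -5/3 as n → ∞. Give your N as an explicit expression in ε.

Fix ε > 0. For n ≥ 1, |(-5n + 12)/(3n) + 5/3| = |36|/(3(3n)) = 36/(3(3n)).
Since 3n ≥ 3n for n ≥ 1, this is ≤ 36/(3·3n) = 4/n.
So |(-5n + 12)/(3n) + 5/3| < ε whenever n > 4/ε.
Take N = 4/ε. If n > N then |(-5n + 12)/(3n) + 5/3| ≤ 4/n < ε.

N = 4/ε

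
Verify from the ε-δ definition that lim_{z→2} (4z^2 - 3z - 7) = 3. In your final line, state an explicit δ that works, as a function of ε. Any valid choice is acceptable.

δ = min(1, ε/17)

Fix ε > 0. We want δ > 0 such that 0 < |z − 2| < δ implies |(4z^2 - 3z - 7) − 3| < ε.
(4z^2 - 3z - 7) − 3 = 4z^2 - 3z - 10 = (z − 2)(4z + 5).
So |(4z^2 - 3z - 7) − 3| = |z − 2|·|4z + 5|.
Assume first that |z − 2| < 1, so |z| < 3. Then |4z + 5| ≤ 4·3 + 5 = 17.
Hence |(4z^2 - 3z - 7) − 3| ≤ 17|z − 2| < ε provided |z − 2| < ε/17.
Take δ = min(1, ε/17). Then 0 < |z − 2| < δ gives both |z − 2| < 1 and |z − 2| < ε/17, so |(4z^2 - 3z - 7) − 3| < ε.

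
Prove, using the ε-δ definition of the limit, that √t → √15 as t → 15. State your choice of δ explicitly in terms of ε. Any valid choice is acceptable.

δ = min(15, √15·ε)

Let ε > 0 be given. We want δ > 0 such that 0 < |t − 15| < δ implies |√t − √15| < ε.
Rationalise: √t − √15 = (t − 15)/(√t + √15), so |√t − √15| = |t − 15|/(√t + √15).
Restrict δ ≤ 15 so that |t − 15| < 15 forces t > 0, and then √t + √15 > √15.
Hence |√t − √15| < |t − 15|/√15, which is < ε once |t − 15| < √15·ε.
Take δ = min(15, √15·ε). If 0 < |t − 15| < δ then t > 0 and |√t − √15| < |t − 15|/√15 < ε.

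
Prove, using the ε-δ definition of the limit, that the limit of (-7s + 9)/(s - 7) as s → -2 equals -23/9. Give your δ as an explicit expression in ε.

Fix ε > 0. We want δ > 0 with 0 < |s + 2| < δ ⇒ |(-7s + 9)/(s - 7) + 23/9| < ε.
Combining over a common denominator, (-7s + 9)/(s - 7) + 23/9 = [(-7s + 9)·(-9) − 23·(s - 7)] / [(-9)·(s - 7)] = 40(s + 2) / ((-9)(s - 7)).
So |(-7s + 9)/(s - 7) + 23/9| = 40|s + 2| / (9·|s − 7|).
Require δ ≤ 9/2, so |s − 7| ≥ |-9| − |s + 2| > 9 − 9/2 = 9/2.
Hence |(-7s + 9)/(s - 7) + 23/9| < 40|s + 2|/(9·(9/2)) = (80/81)|s + 2|, which is < ε once |s + 2| < (81/80)ε.
Take δ = min(9/2, (81/80)ε). Then 0 < |s + 2| < δ forces both bounds, so |(-7s + 9)/(s - 7) + 23/9| < ε.

δ = min(9/2, (81/80)ε)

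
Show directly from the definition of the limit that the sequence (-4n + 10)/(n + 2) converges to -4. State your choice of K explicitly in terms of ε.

K = 18/ε

Let ε > 0. For n ≥ 1, |(-4n + 10)/(n + 2) + 4| = |18|/((n + 2)) = 18/((n + 2)).
Since n + 2 ≥ n for n ≥ 1, this is ≤ 18/(n) = 18/n.
So |(-4n + 10)/(n + 2) + 4| < ε whenever n > 18/ε.
Take K = 18/ε. If n > K then |(-4n + 10)/(n + 2) + 4| ≤ 18/n < ε.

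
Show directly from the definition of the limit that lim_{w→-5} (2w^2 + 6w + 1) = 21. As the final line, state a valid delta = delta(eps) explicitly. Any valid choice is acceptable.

Let eps > 0. We want delta > 0 such that 0 < |w + 5| < delta implies |(2w^2 + 6w + 1) − 21| < eps.
(2w^2 + 6w + 1) − 21 = 2w^2 + 6w - 20 = (w + 5)(2w - 4).
So |(2w^2 + 6w + 1) − 21| = |w + 5|·|2w - 4|.
Assume first that |w + 5| < 2, so |w| < 7. Then |2w - 4| ≤ 2·7 + 4 = 18.
Hence |(2w^2 + 6w + 1) − 21| ≤ 18|w + 5| < eps provided |w + 5| < eps/18.
Choosing delta = min(2, eps/18) ensures both conditions, hence |(2w^2 + 6w + 1) − 21| < eps.

delta = min(2, eps/18)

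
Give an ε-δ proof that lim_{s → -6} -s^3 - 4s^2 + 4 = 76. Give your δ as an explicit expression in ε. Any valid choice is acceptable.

δ = min(2, ε/92)

Fix ε > 0. We want δ > 0 such that 0 < |s + 6| < δ implies |(-s^3 - 4s^2 + 4) − 76| < ε.
(-s^3 - 4s^2 + 4) − 76 = -s^3 - 4s^2 - 72 = (s + 6)(-s^2 + 2s - 12).
So |(-s^3 - 4s^2 + 4) − 76| = |s + 6|·|-s^2 + 2s - 12|.
Assume first that |s + 6| < 2, so |s| < 8. Then |-s^2 + 2s - 12| ≤ 8^2 + 2·8 + 12 = 92.
Hence |(-s^3 - 4s^2 + 4) − 76| ≤ 92|s + 6| < ε provided |s + 6| < ε/92.
Take δ = min(2, ε/92). Then 0 < |s + 6| < δ gives both |s + 6| < 2 and |s + 6| < ε/92, so |(-s^3 - 4s^2 + 4) − 76| < ε.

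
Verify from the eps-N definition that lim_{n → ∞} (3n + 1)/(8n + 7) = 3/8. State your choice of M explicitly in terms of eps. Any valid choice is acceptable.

M = (13/64)/eps

Fix eps > 0. For n ≥ 1, |(3n + 1)/(8n + 7) − (3/8)| = |-13|/(8(8n + 7)) = 13/(8(8n + 7)).
Since 8n + 7 ≥ 8n for n ≥ 1, this is ≤ 13/(8·8n) = (13/64)/n.
So |(3n + 1)/(8n + 7) − (3/8)| < eps whenever n > (13/64)/eps.
Take M = (13/64)/eps. If n > M then |(3n + 1)/(8n + 7) − (3/8)| ≤ (13/64)/n < eps.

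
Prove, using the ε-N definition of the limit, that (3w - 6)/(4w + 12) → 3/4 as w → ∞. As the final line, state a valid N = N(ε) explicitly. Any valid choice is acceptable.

Suppose ε > 0. We seek N > 0 such that w > N implies |(3w - 6)/(4w + 12) − (3/4)| < ε.
(3w - 6)/(4w + 12) − (3/4) = (4(3w - 6) − 3(4w + 12)) / (4(4w + 12)) = -60/(4(4w + 12)).
For w > 0 we have 4w + 12 > 4w, so |(3w - 6)/(4w + 12) − (3/4)| = 60/(4(4w + 12)) < 60/(4·4w) = (15/4)/w.
Thus |(3w - 6)/(4w + 12) − (3/4)| < ε whenever w > (15/4)/ε.
Take N = (15/4)/ε. If w > N then |(3w - 6)/(4w + 12) − (3/4)| < (15/4)/w < ε.

N = (15/4)/ε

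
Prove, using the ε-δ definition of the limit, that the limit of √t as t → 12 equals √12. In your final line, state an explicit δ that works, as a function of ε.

δ = min(12, √12·ε)

Let ε > 0 be given. We want δ > 0 such that 0 < |t − 12| < δ implies |√t − √12| < ε.
Multiplying by the conjugate, |√t − √12| = |t − 12|/(√t + √12).
Restrict δ ≤ 12 so that |t − 12| < 12 forces t > 0, and then √t + √12 > √12.
Hence |√t − √12| < |t − 12|/√12, which is < ε once |t − 12| < √12·ε.
Take δ = min(12, √12·ε). If 0 < |t − 12| < δ then t > 0 and |√t − √12| < |t − 12|/√12 < ε.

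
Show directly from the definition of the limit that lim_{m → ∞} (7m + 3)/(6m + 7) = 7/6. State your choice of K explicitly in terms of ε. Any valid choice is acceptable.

K = (31/36)/ε

Let ε > 0. For m ≥ 1, |(7m + 3)/(6m + 7) − (7/6)| = |-31|/(6(6m + 7)) = 31/(6(6m + 7)).
Since 6m + 7 ≥ 6m for m ≥ 1, this is ≤ 31/(6·6m) = (31/36)/m.
So |(7m + 3)/(6m + 7) − (7/6)| < ε whenever m > (31/36)/ε.
Take K = (31/36)/ε. If m > K then |(7m + 3)/(6m + 7) − (7/6)| ≤ (31/36)/m < ε.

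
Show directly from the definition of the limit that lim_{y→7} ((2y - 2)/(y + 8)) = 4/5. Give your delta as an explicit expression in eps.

delta = min(15/2, (25/4)eps)

Fix eps > 0. We want delta > 0 with 0 < |y − 7| < delta ⇒ |(2y - 2)/(y + 8) − (4/5)| < eps.
Combining over a common denominator, (2y - 2)/(y + 8) − (4/5) = [(2y - 2)·15 − 12·(y + 8)] / [15·(y + 8)] = 18(y − 7) / (15(y + 8)).
So |(2y - 2)/(y + 8) − (4/5)| = 18|y − 7| / (15·|y + 8|).
Require delta ≤ 15/2, so |y + 8| ≥ |15| − |y − 7| > 15 − 15/2 = 15/2.
Hence |(2y - 2)/(y + 8) − (4/5)| < 18|y − 7|/(15·(15/2)) = (4/25)|y − 7|, which is < eps once |y − 7| < (25/4)eps.
Take delta = min(15/2, (25/4)eps). Then 0 < |y − 7| < delta forces both bounds, so |(2y - 2)/(y + 8) − (4/5)| < eps.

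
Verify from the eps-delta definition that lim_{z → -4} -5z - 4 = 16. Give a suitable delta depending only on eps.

Suppose eps > 0. We need delta > 0 so that 0 < |z + 4| < delta implies |(-5z - 4) − 16| < eps.
Since (-5z - 4) − 16 = -5(z + 4), we have |(-5z - 4) − 16| = 5|z + 4|.
So 5|z + 4| < eps exactly when |z + 4| < eps/5.
Choosing delta = eps/5 gives |(-5z - 4) − 16| = 5|z + 4| < eps whenever |z + 4| < delta.

delta = eps/5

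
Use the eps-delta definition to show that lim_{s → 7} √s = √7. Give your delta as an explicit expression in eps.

Suppose eps > 0. We want delta > 0 such that 0 < |s − 7| < delta implies |√s − √7| < eps.
Rationalise: √s − √7 = (s − 7)/(√s + √7), so |√s − √7| = |s − 7|/(√s + √7).
Restrict delta ≤ 7 so that |s − 7| < 7 forces s > 0, and then √s + √7 > √7.
Hence |√s − √7| < |s − 7|/√7, which is < eps once |s − 7| < √7·eps.
Take delta = min(7, √7·eps). If 0 < |s − 7| < delta then s > 0 and |√s − √7| < |s − 7|/√7 < eps.

delta = min(7, √7·eps)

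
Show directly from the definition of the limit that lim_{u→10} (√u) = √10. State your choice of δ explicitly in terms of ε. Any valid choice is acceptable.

Let ε > 0 be given. We want δ > 0 such that 0 < |u − 10| < δ implies |√u − √10| < ε.
Multiplying by the conjugate, |√u − √10| = |u − 10|/(√u + √10).
Restrict δ ≤ 10 so that |u − 10| < 10 forces u > 0, and then √u + √10 > √10.
Hence |√u − √10| < |u − 10|/√10, which is < ε once |u − 10| < √10·ε.
Take δ = min(10, √10·ε). If 0 < |u − 10| < δ then u > 0 and |√u − √10| < |u − 10|/√10 < ε.

δ = min(10, √10·ε)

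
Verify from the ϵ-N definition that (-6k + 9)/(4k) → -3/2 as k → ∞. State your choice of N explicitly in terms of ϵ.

Suppose ϵ > 0. For k ≥ 1, |(-6k + 9)/(4k) + 3/2| = |36|/(4(4k)) = 36/(4(4k)).
Since 4k ≥ 4k for k ≥ 1, this is ≤ 36/(4·4k) = (9/4)/k.
So |(-6k + 9)/(4k) + 3/2| < ϵ whenever k > (9/4)/ϵ.
Take N = (9/4)/ϵ. If k > N then |(-6k + 9)/(4k) + 3/2| ≤ (9/4)/k < ϵ.

N = (9/4)/ϵ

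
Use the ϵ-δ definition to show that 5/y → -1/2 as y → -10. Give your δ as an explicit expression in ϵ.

Suppose ϵ > 0. We seek δ > 0 such that 0 < |y + 10| < δ implies |5/y + 1/2| < ϵ.
|5/y + 1/2| = 5·|-10 − y|/(10·|y|) = 5|y + 10|/(10|y|).
Restrict δ ≤ 5. Then |y + 10| < 5 gives |y| > 5, so 10|y| > 50.
Then |5/y + 1/2| < 5|y + 10|/50, which is < ϵ when |y + 10| < 10ϵ.
Take δ = min(5, 10ϵ). Then 0 < |y + 10| < δ gives both |y + 10| < 5 and |y + 10| < 10ϵ, so |5/y + 1/2| < ϵ.

δ = min(5, 10ϵ)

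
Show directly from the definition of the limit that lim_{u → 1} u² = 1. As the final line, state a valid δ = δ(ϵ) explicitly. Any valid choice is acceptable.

δ = min(1, ϵ/3)

Let ϵ > 0. We seek δ > 0 with 0 < |u − 1| < δ ⇒ |u² − 1| < ϵ.
Factor: u² − 1 = (u − 1)(u + 1), so |u² − 1| = |u − 1|·|u + 1|.
Impose δ ≤ 1 so that |u| < 2; then |u + 1| ≤ 3.
Hence |u² − 1| ≤ 3|u − 1|, which is < ϵ once |u − 1| < ϵ/3.
Take δ = min(1, ϵ/3). If 0 < |u − 1| < δ then both bounds hold and |u² − 1| ≤ 3|u − 1| < 3·(ϵ/3) = ϵ.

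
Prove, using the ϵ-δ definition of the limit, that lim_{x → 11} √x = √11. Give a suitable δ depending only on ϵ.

δ = min(11, √11·ϵ)

Let ϵ > 0 be given. We want δ > 0 such that 0 < |x − 11| < δ implies |√x − √11| < ϵ.
Multiplying by the conjugate, |√x − √11| = |x − 11|/(√x + √11).
Restrict δ ≤ 11 so that |x − 11| < 11 forces x > 0, and then √x + √11 > √11.
Hence |√x − √11| < |x − 11|/√11, which is < ϵ once |x − 11| < √11·ϵ.
Take δ = min(11, √11·ϵ). If 0 < |x − 11| < δ then x > 0 and |√x − √11| < |x − 11|/√11 < ϵ.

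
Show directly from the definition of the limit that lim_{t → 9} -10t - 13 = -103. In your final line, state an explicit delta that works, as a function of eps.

Let eps > 0 be given. We need delta > 0 so that 0 < |t − 9| < delta implies |(-10t - 13) + 103| < eps.
Since (-10t - 13) + 103 = -10(t − 9), we have |(-10t - 13) + 103| = 10|t − 9|.
Thus it suffices that |t − 9| < eps/10.
Choosing delta = eps/10 gives |(-10t - 13) + 103| = 10|t − 9| < eps whenever |t − 9| < delta.

delta = eps/10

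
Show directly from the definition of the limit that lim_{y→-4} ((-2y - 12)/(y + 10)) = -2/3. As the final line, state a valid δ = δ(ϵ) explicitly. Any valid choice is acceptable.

Suppose ϵ > 0. We want δ > 0 with 0 < |y + 4| < δ ⇒ |(-2y - 12)/(y + 10) + 2/3| < ϵ.
Combining over a common denominator, (-2y - 12)/(y + 10) + 2/3 = [(-2y - 12)·6 − (-4)·(y + 10)] / [6·(y + 10)] = -8(y + 4) / (6(y + 10)).
So |(-2y - 12)/(y + 10) + 2/3| = 8|y + 4| / (6·|y + 10|).
Restrict δ ≤ 3. Then |y + 4| < 3 gives |y + 10| = |(y + 4) + 6| ≥ 6 − 3 = 3.
Hence |(-2y - 12)/(y + 10) + 2/3| < 8|y + 4|/(6·3) = (4/9)|y + 4|, which is < ϵ once |y + 4| < (9/4)ϵ.
Take δ = min(3, (9/4)ϵ). Then 0 < |y + 4| < δ forces both bounds, so |(-2y - 12)/(y + 10) + 2/3| < ϵ.

δ = min(3, (9/4)ϵ)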